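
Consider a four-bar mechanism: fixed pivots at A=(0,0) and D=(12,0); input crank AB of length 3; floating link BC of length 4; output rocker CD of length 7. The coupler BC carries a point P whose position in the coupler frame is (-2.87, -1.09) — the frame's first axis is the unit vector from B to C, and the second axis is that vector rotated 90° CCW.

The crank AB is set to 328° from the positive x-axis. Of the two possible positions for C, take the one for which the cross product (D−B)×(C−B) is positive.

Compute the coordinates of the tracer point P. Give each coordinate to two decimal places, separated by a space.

A=(0,0), D=(12.00,0)
B = A + 3.00·(cos328°, sin328°) = (2.5441, -1.5898)
|BD| = 9.5886
circle(B,4.00) ∩ circle(D,7.00): a=3.0735, h=2.5600
  candidates: C₊=(5.1506,1.4444) cross=24.547; C₋=(5.9995,-3.6048) cross=-24.547
  mode + wants cross > 0 → take C=(5.1506,1.4444) (cross=24.547)
ex = (C−B)/|BC| = (0.6516,0.7585); ey = (-0.7585,0.6516)
P = B + -2.87·ex + -1.09·ey = (1.5008,-4.4770)

1.50 -4.48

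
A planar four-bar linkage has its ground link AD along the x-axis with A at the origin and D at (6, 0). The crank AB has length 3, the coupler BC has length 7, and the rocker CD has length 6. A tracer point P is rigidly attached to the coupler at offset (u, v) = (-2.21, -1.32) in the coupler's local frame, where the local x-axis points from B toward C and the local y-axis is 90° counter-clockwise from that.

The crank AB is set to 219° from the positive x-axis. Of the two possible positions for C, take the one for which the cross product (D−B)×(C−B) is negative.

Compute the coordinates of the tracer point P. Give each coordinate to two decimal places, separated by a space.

A=(0,0), D=(6.00,0)
B = A + 3.00·(cos219°, sin219°) = (-2.3314, -1.8880)
|BD| = 8.5427
circle(B,7.00) ∩ circle(D,6.00): a=5.0322, h=4.8659
  candidates: C₊=(1.5010,3.9697) cross=41.568; C₋=(3.6517,-5.5214) cross=-41.568
  mode - wants cross < 0 → take C=(3.6517,-5.5214) (cross=-41.568)
ex = (C−B)/|BC| = (0.8547,-0.5191); ey = (0.5191,0.8547)
P = B + -2.21·ex + -1.32·ey = (-4.9056,-1.8691)

-4.91 -1.87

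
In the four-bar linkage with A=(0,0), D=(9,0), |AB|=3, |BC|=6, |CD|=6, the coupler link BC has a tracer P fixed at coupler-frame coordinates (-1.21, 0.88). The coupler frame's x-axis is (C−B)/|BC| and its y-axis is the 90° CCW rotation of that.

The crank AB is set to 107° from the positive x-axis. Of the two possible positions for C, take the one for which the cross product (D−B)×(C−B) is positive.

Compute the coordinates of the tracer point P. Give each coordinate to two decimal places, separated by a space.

A=(0,0), D=(9.00,0)
B = A + 3.00·(cos107°, sin107°) = (-0.8771, 2.8689)
|BD| = 10.2853
circle(B,6.00) ∩ circle(D,6.00): a=5.1427, h=3.0908
  candidates: C₊=(4.9236,4.4026) cross=31.790; C₋=(3.1993,-1.5337) cross=-31.790
  mode + wants cross > 0 → take C=(4.9236,4.4026) (cross=31.790)
ex = (C−B)/|BC| = (0.9668,0.2556); ey = (-0.2556,0.9668)
P = B + -1.21·ex + 0.88·ey = (-2.2719,3.4104)

-2.27 3.41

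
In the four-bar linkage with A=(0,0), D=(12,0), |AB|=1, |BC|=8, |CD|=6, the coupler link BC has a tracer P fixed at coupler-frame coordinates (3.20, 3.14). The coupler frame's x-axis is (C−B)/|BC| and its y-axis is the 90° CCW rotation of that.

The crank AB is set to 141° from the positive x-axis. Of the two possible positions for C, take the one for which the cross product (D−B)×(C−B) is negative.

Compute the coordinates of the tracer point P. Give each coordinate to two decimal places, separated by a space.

3.41 2.24

A=(0,0), D=(12.00,0)
B = A + 1.00·(cos141°, sin141°) = (-0.7771, 0.6293)
|BD| = 12.7926
circle(B,8.00) ∩ circle(D,6.00): a=7.4907, h=2.8088
  candidates: C₊=(6.8427,3.0662) cross=35.932; C₋=(6.5663,-2.5446) cross=-35.932
  mode - wants cross < 0 → take C=(6.5663,-2.5446) (cross=-35.932)
ex = (C−B)/|BC| = (0.9179,-0.3967); ey = (0.3967,0.9179)
P = B + 3.20·ex + 3.14·ey = (3.4060,2.2421)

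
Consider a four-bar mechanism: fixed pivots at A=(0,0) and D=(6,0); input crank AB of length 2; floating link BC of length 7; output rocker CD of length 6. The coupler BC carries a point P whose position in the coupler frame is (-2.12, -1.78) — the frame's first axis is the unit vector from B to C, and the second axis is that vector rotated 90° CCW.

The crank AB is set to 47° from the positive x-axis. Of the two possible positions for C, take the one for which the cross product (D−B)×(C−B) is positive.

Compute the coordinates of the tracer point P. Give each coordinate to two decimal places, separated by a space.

0.88 -1.26

A=(0,0), D=(6.00,0)
B = A + 2.00·(cos47°, sin47°) = (1.3640, 1.4627)
|BD| = 4.8613
circle(B,7.00) ∩ circle(D,6.00): a=3.7677, h=5.8995
  candidates: C₊=(6.7322,5.9552) cross=28.679; C₋=(3.1820,-5.2971) cross=-28.679
  mode + wants cross > 0 → take C=(6.7322,5.9552) (cross=28.679)
ex = (C−B)/|BC| = (0.7669,0.6418); ey = (-0.6418,0.7669)
P = B + -2.12·ex + -1.78·ey = (0.8806,-1.2629)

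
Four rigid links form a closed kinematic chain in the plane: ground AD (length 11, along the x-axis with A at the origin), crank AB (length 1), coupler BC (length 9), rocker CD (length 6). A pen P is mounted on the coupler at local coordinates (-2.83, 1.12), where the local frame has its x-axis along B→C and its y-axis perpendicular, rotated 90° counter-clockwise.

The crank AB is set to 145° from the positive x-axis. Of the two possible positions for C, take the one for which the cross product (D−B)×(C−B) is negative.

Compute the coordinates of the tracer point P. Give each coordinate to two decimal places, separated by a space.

A=(0,0), D=(11.00,0)
B = A + 1.00·(cos145°, sin145°) = (-0.8192, 0.5736)
|BD| = 11.8331
circle(B,9.00) ∩ circle(D,6.00): a=7.8180, h=4.4586
  candidates: C₊=(7.2058,4.6480) cross=52.759; C₋=(6.7735,-4.2587) cross=-52.759
  mode - wants cross < 0 → take C=(6.7735,-4.2587) (cross=-52.759)
ex = (C−B)/|BC| = (0.8436,-0.5369); ey = (0.5369,0.8436)
P = B + -2.83·ex + 1.12·ey = (-2.6053,3.0379)

-2.61 3.04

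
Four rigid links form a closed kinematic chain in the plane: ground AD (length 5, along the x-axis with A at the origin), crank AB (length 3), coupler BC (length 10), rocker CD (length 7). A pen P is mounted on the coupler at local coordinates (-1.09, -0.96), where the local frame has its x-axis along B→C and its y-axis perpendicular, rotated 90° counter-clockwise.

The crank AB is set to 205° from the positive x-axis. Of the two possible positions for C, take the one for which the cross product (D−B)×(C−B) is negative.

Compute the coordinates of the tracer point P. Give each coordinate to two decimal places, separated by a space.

-4.16 -1.43

A=(0,0), D=(5.00,0)
B = A + 3.00·(cos205°, sin205°) = (-2.7189, -1.2679)
|BD| = 7.8224
circle(B,10.00) ∩ circle(D,7.00): a=7.1711, h=6.9696
  candidates: C₊=(3.2277,6.7719) cross=54.519; C₋=(5.4870,-6.9830) cross=-54.519
  mode - wants cross < 0 → take C=(5.4870,-6.9830) (cross=-54.519)
ex = (C−B)/|BC| = (0.8206,-0.5715); ey = (0.5715,0.8206)
P = B + -1.09·ex + -0.96·ey = (-4.1620,-1.4327)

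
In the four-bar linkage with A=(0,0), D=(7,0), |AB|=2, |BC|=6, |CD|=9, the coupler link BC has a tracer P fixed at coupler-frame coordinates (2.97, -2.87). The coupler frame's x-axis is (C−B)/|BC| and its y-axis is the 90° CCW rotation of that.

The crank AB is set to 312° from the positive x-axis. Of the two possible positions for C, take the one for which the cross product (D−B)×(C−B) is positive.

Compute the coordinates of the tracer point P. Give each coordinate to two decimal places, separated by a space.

A=(0,0), D=(7.00,0)
B = A + 2.00·(cos312°, sin312°) = (1.3383, -1.4863)
|BD| = 5.8536
circle(B,6.00) ∩ circle(D,9.00): a=-0.9170, h=5.9295
  candidates: C₊=(-1.0543,4.0161) cross=34.709; C₋=(1.9569,-7.4543) cross=-34.709
  mode + wants cross > 0 → take C=(-1.0543,4.0161) (cross=34.709)
ex = (C−B)/|BC| = (-0.3988,0.9171); ey = (-0.9171,-0.3988)
P = B + 2.97·ex + -2.87·ey = (2.7859,2.3818)

2.79 2.38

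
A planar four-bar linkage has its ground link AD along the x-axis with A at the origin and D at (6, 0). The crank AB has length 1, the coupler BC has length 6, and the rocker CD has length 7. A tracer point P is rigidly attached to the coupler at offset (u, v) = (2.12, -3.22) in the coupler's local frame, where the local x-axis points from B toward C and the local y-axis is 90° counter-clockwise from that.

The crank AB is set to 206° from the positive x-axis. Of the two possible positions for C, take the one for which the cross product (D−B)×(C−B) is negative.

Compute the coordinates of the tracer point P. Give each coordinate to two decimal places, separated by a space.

-2.72 -3.84

A=(0,0), D=(6.00,0)
B = A + 1.00·(cos206°, sin206°) = (-0.8988, -0.4384)
|BD| = 6.9127
circle(B,6.00) ∩ circle(D,7.00): a=2.5161, h=5.4470
  candidates: C₊=(1.2668,5.1572) cross=37.653; C₋=(1.9576,-5.7148) cross=-37.653
  mode - wants cross < 0 → take C=(1.9576,-5.7148) (cross=-37.653)
ex = (C−B)/|BC| = (0.4761,-0.8794); ey = (0.8794,0.4761)
P = B + 2.12·ex + -3.22·ey = (-2.7212,-3.8357)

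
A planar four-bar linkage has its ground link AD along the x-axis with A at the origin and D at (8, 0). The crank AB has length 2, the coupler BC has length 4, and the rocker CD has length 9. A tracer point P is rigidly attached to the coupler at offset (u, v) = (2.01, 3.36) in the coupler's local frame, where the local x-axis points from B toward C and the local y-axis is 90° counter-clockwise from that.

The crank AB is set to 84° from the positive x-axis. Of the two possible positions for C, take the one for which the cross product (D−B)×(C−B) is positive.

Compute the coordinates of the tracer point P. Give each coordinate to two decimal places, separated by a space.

A=(0,0), D=(8.00,0)
B = A + 2.00·(cos84°, sin84°) = (0.2091, 1.9890)
|BD| = 8.0408
circle(B,4.00) ∩ circle(D,9.00): a=-0.0214, h=3.9999
  candidates: C₊=(1.1777,5.8700) cross=32.163; C₋=(-0.8012,-1.8813) cross=-32.163
  mode + wants cross > 0 → take C=(1.1777,5.8700) (cross=32.163)
ex = (C−B)/|BC| = (0.2422,0.9702); ey = (-0.9702,0.2422)
P = B + 2.01·ex + 3.36·ey = (-2.5642,4.7529)

-2.56 4.75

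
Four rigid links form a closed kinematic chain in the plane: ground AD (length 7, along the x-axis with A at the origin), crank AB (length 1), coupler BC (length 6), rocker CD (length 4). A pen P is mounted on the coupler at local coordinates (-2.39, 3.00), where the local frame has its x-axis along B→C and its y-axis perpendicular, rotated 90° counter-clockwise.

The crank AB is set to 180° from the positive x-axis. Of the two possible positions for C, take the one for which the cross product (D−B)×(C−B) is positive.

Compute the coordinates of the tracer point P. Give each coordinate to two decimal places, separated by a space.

A=(0,0), D=(7.00,0)
B = A + 1.00·(cos180°, sin180°) = (-1.0000, 0.0000)
|BD| = 8.0000
circle(B,6.00) ∩ circle(D,4.00): a=5.2500, h=2.9047
  candidates: C₊=(4.2500,2.9047) cross=23.238; C₋=(4.2500,-2.9047) cross=-23.238
  mode + wants cross > 0 → take C=(4.2500,2.9047) (cross=23.238)
ex = (C−B)/|BC| = (0.8750,0.4841); ey = (-0.4841,0.8750)
P = B + -2.39·ex + 3.00·ey = (-4.5436,1.4679)

-4.54 1.47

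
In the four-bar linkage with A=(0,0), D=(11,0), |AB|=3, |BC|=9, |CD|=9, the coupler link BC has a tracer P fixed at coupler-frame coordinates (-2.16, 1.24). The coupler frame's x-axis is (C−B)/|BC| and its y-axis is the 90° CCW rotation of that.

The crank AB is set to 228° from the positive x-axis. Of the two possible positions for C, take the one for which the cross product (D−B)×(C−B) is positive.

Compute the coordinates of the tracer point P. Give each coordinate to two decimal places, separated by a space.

-4.30 -3.19

A=(0,0), D=(11.00,0)
B = A + 3.00·(cos228°, sin228°) = (-2.0074, -2.2294)
|BD| = 13.1971
circle(B,9.00) ∩ circle(D,9.00): a=6.5985, h=6.1204
  candidates: C₊=(3.4624,4.9177) cross=80.771; C₋=(5.5302,-7.1472) cross=-80.771
  mode + wants cross > 0 → take C=(3.4624,4.9177) (cross=80.771)
ex = (C−B)/|BC| = (0.6078,0.7941); ey = (-0.7941,0.6078)
P = B + -2.16·ex + 1.24·ey = (-4.3049,-3.1911)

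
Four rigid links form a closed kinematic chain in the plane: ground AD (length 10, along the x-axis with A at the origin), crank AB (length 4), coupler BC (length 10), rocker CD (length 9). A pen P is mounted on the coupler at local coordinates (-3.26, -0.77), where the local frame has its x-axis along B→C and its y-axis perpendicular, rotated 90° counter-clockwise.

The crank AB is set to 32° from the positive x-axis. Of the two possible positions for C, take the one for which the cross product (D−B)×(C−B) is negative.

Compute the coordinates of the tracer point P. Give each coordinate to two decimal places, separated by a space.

A=(0,0), D=(10.00,0)
B = A + 4.00·(cos32°, sin32°) = (3.3922, 2.1197)
|BD| = 6.9395
circle(B,10.00) ∩ circle(D,9.00): a=4.8387, h=8.7514
  candidates: C₊=(10.6728,8.9748) cross=60.730; C₋=(5.3265,-7.6915) cross=-60.730
  mode - wants cross < 0 → take C=(5.3265,-7.6915) (cross=-60.730)
ex = (C−B)/|BC| = (0.1934,-0.9811); ey = (0.9811,0.1934)
P = B + -3.26·ex + -0.77·ey = (2.0061,5.1692)

2.01 5.17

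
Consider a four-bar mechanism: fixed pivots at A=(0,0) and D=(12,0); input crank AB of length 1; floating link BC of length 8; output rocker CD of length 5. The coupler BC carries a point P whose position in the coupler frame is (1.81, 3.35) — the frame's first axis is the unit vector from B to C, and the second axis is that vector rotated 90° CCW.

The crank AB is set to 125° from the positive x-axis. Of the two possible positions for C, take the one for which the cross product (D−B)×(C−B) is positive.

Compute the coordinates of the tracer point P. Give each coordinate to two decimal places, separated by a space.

A=(0,0), D=(12.00,0)
B = A + 1.00·(cos125°, sin125°) = (-0.5736, 0.8192)
|BD| = 12.6002
circle(B,8.00) ∩ circle(D,5.00): a=7.8477, h=1.5535
  candidates: C₊=(7.3585,1.8592) cross=19.575; C₋=(7.1565,-1.2413) cross=-19.575
  mode + wants cross > 0 → take C=(7.3585,1.8592) (cross=19.575)
ex = (C−B)/|BC| = (0.9915,0.1300); ey = (-0.1300,0.9915)
P = B + 1.81·ex + 3.35·ey = (0.7855,4.3760)

0.79 4.38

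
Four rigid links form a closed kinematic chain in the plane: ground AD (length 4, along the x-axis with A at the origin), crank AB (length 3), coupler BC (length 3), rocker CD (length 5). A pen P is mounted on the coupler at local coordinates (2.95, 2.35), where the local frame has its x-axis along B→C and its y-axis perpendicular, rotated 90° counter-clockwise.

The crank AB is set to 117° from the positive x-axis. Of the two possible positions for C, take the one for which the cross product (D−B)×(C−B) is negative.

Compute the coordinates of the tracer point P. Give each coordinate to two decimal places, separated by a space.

A=(0,0), D=(4.00,0)
B = A + 3.00·(cos117°, sin117°) = (-1.3620, 2.6730)
|BD| = 5.9913
circle(B,3.00) ∩ circle(D,5.00): a=1.6604, h=2.4986
  candidates: C₊=(1.2388,4.1684) cross=14.970; C₋=(-0.9908,-0.3039) cross=-14.970
  mode - wants cross < 0 → take C=(-0.9908,-0.3039) (cross=-14.970)
ex = (C−B)/|BC| = (0.1237,-0.9923); ey = (0.9923,0.1237)
P = B + 2.95·ex + 2.35·ey = (1.3350,0.0365)

1.33 0.04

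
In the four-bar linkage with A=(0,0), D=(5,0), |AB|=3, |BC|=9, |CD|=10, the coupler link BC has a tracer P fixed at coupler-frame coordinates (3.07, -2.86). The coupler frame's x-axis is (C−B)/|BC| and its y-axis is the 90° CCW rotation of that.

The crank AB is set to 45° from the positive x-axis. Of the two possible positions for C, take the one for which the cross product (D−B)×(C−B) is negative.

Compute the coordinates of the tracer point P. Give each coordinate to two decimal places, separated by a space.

-2.06 1.75

A=(0,0), D=(5.00,0)
B = A + 3.00·(cos45°, sin45°) = (2.1213, 2.1213)
|BD| = 3.5759
circle(B,9.00) ∩ circle(D,10.00): a=-0.8688, h=8.9580
  candidates: C₊=(6.7361,9.8481) cross=32.032; C₋=(-3.8922,-4.5747) cross=-32.032
  mode - wants cross < 0 → take C=(-3.8922,-4.5747) (cross=-32.032)
ex = (C−B)/|BC| = (-0.6682,-0.7440); ey = (0.7440,-0.6682)
P = B + 3.07·ex + -2.86·ey = (-2.0578,1.7482)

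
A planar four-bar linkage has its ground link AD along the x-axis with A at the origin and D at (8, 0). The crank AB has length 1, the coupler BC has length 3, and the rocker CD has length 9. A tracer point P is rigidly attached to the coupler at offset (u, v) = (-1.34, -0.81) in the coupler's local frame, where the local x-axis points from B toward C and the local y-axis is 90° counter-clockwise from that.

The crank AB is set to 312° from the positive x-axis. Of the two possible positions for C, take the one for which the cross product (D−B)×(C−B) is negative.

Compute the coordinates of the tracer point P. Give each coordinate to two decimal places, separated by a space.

0.31 0.78

A=(0,0), D=(8.00,0)
B = A + 1.00·(cos312°, sin312°) = (0.6691, -0.7431)
|BD| = 7.3684
circle(B,3.00) ∩ circle(D,9.00): a=-1.2015, h=2.7489
  candidates: C₊=(-0.8035,1.8706) cross=20.255; C₋=(-0.2490,-3.5992) cross=-20.255
  mode - wants cross < 0 → take C=(-0.2490,-3.5992) (cross=-20.255)
ex = (C−B)/|BC| = (-0.3060,-0.9520); ey = (0.9520,-0.3060)
P = B + -1.34·ex + -0.81·ey = (0.3081,0.7805)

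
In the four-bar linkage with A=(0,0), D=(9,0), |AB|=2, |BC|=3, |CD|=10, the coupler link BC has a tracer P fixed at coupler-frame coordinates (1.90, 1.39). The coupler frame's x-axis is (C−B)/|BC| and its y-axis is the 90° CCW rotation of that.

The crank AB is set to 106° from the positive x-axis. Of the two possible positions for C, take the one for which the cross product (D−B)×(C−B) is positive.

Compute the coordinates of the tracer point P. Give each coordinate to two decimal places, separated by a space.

-1.39 4.12

A=(0,0), D=(9.00,0)
B = A + 2.00·(cos106°, sin106°) = (-0.5513, 1.9225)
|BD| = 9.7428
circle(B,3.00) ∩ circle(D,10.00): a=0.2013, h=2.9932
  candidates: C₊=(0.2367,4.8172) cross=29.163; C₋=(-0.9446,-1.0516) cross=-29.163
  mode + wants cross > 0 → take C=(0.2367,4.8172) (cross=29.163)
ex = (C−B)/|BC| = (0.2627,0.9649); ey = (-0.9649,0.2627)
P = B + 1.90·ex + 1.39·ey = (-1.3934,4.1209)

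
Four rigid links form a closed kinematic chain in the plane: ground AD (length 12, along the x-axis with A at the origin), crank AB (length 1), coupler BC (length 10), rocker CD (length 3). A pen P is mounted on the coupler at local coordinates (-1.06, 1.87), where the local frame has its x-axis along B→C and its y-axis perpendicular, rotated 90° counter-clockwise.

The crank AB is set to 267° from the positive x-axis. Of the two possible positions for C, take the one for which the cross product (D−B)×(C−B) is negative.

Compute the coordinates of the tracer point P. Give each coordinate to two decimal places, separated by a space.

A=(0,0), D=(12.00,0)
B = A + 1.00·(cos267°, sin267°) = (-0.0523, -0.9986)
|BD| = 12.0936
circle(B,10.00) ∩ circle(D,3.00): a=9.8091, h=1.9445
  candidates: C₊=(9.5627,1.7492) cross=23.516; C₋=(9.8839,-2.1265) cross=-23.516
  mode - wants cross < 0 → take C=(9.8839,-2.1265) (cross=-23.516)
ex = (C−B)/|BC| = (0.9936,-0.1128); ey = (0.1128,0.9936)
P = B + -1.06·ex + 1.87·ey = (-0.8947,0.9790)

-0.89 0.98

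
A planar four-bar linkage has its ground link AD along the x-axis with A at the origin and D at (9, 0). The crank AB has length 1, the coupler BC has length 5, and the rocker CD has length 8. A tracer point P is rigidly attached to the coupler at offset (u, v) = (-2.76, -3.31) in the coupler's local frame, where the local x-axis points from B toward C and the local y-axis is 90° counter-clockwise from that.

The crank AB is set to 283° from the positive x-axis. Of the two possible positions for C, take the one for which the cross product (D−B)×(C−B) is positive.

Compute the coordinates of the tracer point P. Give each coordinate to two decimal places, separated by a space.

A=(0,0), D=(9.00,0)
B = A + 1.00·(cos283°, sin283°) = (0.2250, -0.9744)
|BD| = 8.8290
circle(B,5.00) ∩ circle(D,8.00): a=2.2059, h=4.4871
  candidates: C₊=(1.9221,3.7288) cross=39.617; C₋=(2.9125,-5.1906) cross=-39.617
  mode + wants cross > 0 → take C=(1.9221,3.7288) (cross=39.617)
ex = (C−B)/|BC| = (0.3394,0.9406); ey = (-0.9406,0.3394)
P = B + -2.76·ex + -3.31·ey = (2.4016,-4.6940)

2.40 -4.69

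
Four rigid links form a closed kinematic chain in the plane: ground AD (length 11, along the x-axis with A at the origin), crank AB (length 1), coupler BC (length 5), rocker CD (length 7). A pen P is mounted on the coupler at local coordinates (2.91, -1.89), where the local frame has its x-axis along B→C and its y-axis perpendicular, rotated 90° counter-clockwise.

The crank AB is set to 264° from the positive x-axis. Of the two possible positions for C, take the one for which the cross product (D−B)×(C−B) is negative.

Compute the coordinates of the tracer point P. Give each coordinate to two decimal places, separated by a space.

1.95 -3.79

A=(0,0), D=(11.00,0)
B = A + 1.00·(cos264°, sin264°) = (-0.1045, -0.9945)
|BD| = 11.1490
circle(B,5.00) ∩ circle(D,7.00): a=4.4982, h=2.1833
  candidates: C₊=(4.1809,1.5813) cross=24.341; C₋=(4.5704,-2.7678) cross=-24.341
  mode - wants cross < 0 → take C=(4.5704,-2.7678) (cross=-24.341)
ex = (C−B)/|BC| = (0.9350,-0.3547); ey = (0.3547,0.9350)
P = B + 2.91·ex + -1.89·ey = (1.9460,-3.7937)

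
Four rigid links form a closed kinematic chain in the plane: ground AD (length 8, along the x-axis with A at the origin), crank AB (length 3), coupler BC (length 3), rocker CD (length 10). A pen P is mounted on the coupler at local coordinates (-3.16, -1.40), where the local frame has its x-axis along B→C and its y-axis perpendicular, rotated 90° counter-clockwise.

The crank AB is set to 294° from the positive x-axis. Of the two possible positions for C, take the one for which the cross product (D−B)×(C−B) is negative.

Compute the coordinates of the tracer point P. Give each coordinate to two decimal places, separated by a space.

A=(0,0), D=(8.00,0)
B = A + 3.00·(cos294°, sin294°) = (1.2202, -2.7406)
|BD| = 7.3128
circle(B,3.00) ∩ circle(D,10.00): a=-2.5656, h=1.5549
  candidates: C₊=(-1.7411,-2.2606) cross=11.371; C₋=(-0.5757,-5.1437) cross=-11.371
  mode - wants cross < 0 → take C=(-0.5757,-5.1437) (cross=-11.371)
ex = (C−B)/|BC| = (-0.5986,-0.8010); ey = (0.8010,-0.5986)
P = B + -3.16·ex + -1.40·ey = (1.9904,0.6287)

1.99 0.63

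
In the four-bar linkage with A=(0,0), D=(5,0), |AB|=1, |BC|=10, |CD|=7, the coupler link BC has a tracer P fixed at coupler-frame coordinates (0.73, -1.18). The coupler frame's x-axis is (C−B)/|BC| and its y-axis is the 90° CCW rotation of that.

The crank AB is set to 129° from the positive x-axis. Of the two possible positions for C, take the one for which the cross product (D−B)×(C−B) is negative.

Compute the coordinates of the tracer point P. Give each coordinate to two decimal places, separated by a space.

A=(0,0), D=(5.00,0)
B = A + 1.00·(cos129°, sin129°) = (-0.6293, 0.7771)
|BD| = 5.6827
circle(B,10.00) ∩ circle(D,7.00): a=7.3287, h=6.8037
  candidates: C₊=(7.5609,6.5147) cross=38.664; C₋=(5.7000,-6.9649) cross=-38.664
  mode - wants cross < 0 → take C=(5.7000,-6.9649) (cross=-38.664)
ex = (C−B)/|BC| = (0.6329,-0.7742); ey = (0.7742,0.6329)
P = B + 0.73·ex + -1.18·ey = (-1.0808,-0.5349)

-1.08 -0.53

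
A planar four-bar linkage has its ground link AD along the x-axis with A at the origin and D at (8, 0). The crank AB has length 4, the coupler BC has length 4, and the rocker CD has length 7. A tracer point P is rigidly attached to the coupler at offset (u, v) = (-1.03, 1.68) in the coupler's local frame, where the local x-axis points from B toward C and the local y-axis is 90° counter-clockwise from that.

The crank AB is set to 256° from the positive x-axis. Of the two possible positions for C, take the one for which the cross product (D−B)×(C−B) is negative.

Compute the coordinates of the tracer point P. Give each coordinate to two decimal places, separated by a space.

A=(0,0), D=(8.00,0)
B = A + 4.00·(cos256°, sin256°) = (-0.9677, -3.8812)
|BD| = 9.7715
circle(B,4.00) ∩ circle(D,7.00): a=3.1972, h=2.4037
  candidates: C₊=(1.0117,-0.4053) cross=23.488; C₋=(2.9212,-4.8173) cross=-23.488
  mode - wants cross < 0 → take C=(2.9212,-4.8173) (cross=-23.488)
ex = (C−B)/|BC| = (0.9722,-0.2340); ey = (0.2340,0.9722)
P = B + -1.03·ex + 1.68·ey = (-1.5759,-2.0068)

-1.58 -2.01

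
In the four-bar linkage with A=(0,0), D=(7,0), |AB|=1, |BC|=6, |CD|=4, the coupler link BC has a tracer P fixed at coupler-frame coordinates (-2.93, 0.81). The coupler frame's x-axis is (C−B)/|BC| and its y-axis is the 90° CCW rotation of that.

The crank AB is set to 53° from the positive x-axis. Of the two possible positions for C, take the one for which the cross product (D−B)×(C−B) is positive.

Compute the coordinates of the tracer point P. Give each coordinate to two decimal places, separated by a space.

A=(0,0), D=(7.00,0)
B = A + 1.00·(cos53°, sin53°) = (0.6018, 0.7986)
|BD| = 6.4478
circle(B,6.00) ∩ circle(D,4.00): a=4.7748, h=3.6333
  candidates: C₊=(5.7899,3.8126) cross=23.427; C₋=(4.8898,-3.3981) cross=-23.427
  mode + wants cross > 0 → take C=(5.7899,3.8126) (cross=23.427)
ex = (C−B)/|BC| = (0.8647,0.5023); ey = (-0.5023,0.8647)
P = B + -2.93·ex + 0.81·ey = (-2.3386,0.0272)

-2.34 0.03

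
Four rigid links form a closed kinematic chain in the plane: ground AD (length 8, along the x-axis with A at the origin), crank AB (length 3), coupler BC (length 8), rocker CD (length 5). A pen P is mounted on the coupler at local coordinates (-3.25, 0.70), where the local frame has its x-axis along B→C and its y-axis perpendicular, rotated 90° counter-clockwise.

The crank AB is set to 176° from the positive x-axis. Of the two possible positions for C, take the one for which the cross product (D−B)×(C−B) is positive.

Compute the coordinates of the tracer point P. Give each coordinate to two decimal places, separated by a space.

A=(0,0), D=(8.00,0)
B = A + 3.00·(cos176°, sin176°) = (-2.9927, 0.2093)
|BD| = 10.9947
circle(B,8.00) ∩ circle(D,5.00): a=7.2709, h=3.3367
  candidates: C₊=(4.3404,3.4070) cross=36.686; C₋=(4.2134,-3.2652) cross=-36.686
  mode + wants cross > 0 → take C=(4.3404,3.4070) (cross=36.686)
ex = (C−B)/|BC| = (0.9166,0.3997); ey = (-0.3997,0.9166)
P = B + -3.25·ex + 0.70·ey = (-6.2516,-0.4482)

-6.25 -0.45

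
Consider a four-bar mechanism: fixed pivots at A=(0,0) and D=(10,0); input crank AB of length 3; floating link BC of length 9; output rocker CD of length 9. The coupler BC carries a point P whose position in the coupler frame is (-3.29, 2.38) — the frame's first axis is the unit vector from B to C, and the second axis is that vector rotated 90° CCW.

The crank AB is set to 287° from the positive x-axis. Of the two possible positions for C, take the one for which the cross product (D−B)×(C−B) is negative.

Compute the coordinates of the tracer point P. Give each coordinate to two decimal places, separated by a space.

A=(0,0), D=(10.00,0)
B = A + 3.00·(cos287°, sin287°) = (0.8771, -2.8689)
|BD| = 9.5634
circle(B,9.00) ∩ circle(D,9.00): a=4.7817, h=7.6247
  candidates: C₊=(3.1512,5.8390) cross=72.917; C₋=(7.7259,-8.7080) cross=-72.917
  mode - wants cross < 0 → take C=(7.7259,-8.7080) (cross=-72.917)
ex = (C−B)/|BC| = (0.7610,-0.6488); ey = (0.6488,0.7610)
P = B + -3.29·ex + 2.38·ey = (-0.0824,1.0767)

-0.08 1.08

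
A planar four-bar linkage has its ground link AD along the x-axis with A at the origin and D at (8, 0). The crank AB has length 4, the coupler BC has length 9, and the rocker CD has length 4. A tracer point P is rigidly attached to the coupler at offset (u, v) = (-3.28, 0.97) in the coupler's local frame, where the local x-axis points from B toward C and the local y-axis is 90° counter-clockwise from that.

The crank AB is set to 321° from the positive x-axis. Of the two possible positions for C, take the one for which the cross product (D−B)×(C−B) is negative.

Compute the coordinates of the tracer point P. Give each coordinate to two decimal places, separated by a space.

-0.30 -2.21

A=(0,0), D=(8.00,0)
B = A + 4.00·(cos321°, sin321°) = (3.1086, -2.5173)
|BD| = 5.5012
circle(B,9.00) ∩ circle(D,4.00): a=8.6584, h=2.4559
  candidates: C₊=(9.6835,3.6285) cross=13.510; C₋=(11.9311,-0.7390) cross=-13.510
  mode - wants cross < 0 → take C=(11.9311,-0.7390) (cross=-13.510)
ex = (C−B)/|BC| = (0.9803,0.1976); ey = (-0.1976,0.9803)
P = B + -3.28·ex + 0.97·ey = (-0.2984,-2.2145)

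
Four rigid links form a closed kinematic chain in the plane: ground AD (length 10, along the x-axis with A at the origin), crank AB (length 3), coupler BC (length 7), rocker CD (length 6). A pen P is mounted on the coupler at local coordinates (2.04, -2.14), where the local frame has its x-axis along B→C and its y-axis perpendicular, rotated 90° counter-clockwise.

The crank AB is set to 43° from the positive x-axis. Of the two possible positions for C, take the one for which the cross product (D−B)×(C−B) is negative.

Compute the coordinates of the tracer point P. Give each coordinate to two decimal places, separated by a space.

A=(0,0), D=(10.00,0)
B = A + 3.00·(cos43°, sin43°) = (2.1941, 2.0460)
|BD| = 8.0696
circle(B,7.00) ∩ circle(D,6.00): a=4.8403, h=5.0568
  candidates: C₊=(8.1583,5.7104) cross=40.807; C₋=(5.5941,-4.0728) cross=-40.807
  mode - wants cross < 0 → take C=(5.5941,-4.0728) (cross=-40.807)
ex = (C−B)/|BC| = (0.4857,-0.8741); ey = (0.8741,0.4857)
P = B + 2.04·ex + -2.14·ey = (1.3143,-0.7766)

1.31 -0.78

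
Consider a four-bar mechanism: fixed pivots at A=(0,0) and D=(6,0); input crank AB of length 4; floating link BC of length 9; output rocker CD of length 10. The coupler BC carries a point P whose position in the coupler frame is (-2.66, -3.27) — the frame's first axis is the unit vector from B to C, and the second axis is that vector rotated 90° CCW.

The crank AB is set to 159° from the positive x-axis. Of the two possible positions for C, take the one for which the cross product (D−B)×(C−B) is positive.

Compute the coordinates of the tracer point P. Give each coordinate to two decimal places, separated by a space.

-2.54 -2.61

A=(0,0), D=(6.00,0)
B = A + 4.00·(cos159°, sin159°) = (-3.7343, 1.4335)
|BD| = 9.8393
circle(B,9.00) ∩ circle(D,10.00): a=3.9541, h=8.0849
  candidates: C₊=(1.3555,8.8560) cross=79.549; C₋=(-1.0002,-7.1412) cross=-79.549
  mode + wants cross > 0 → take C=(1.3555,8.8560) (cross=79.549)
ex = (C−B)/|BC| = (0.5655,0.8247); ey = (-0.8247,0.5655)
P = B + -2.66·ex + -3.27·ey = (-2.5418,-2.6096)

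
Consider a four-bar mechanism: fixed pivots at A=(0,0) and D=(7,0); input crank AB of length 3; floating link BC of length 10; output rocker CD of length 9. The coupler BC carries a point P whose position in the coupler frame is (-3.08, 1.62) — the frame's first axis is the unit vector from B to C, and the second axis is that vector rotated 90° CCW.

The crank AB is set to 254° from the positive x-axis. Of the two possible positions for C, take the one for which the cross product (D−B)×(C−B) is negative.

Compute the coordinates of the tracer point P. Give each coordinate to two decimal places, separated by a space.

A=(0,0), D=(7.00,0)
B = A + 3.00·(cos254°, sin254°) = (-0.8269, -2.8838)
|BD| = 8.3413
circle(B,10.00) ∩ circle(D,9.00): a=5.3095, h=8.4740
  candidates: C₊=(1.2256,6.9033) cross=70.684; C₋=(7.0849,-8.9996) cross=-70.684
  mode - wants cross < 0 → take C=(7.0849,-8.9996) (cross=-70.684)
ex = (C−B)/|BC| = (0.7912,-0.6116); ey = (0.6116,0.7912)
P = B + -3.08·ex + 1.62·ey = (-2.2730,0.2816)

-2.27 0.28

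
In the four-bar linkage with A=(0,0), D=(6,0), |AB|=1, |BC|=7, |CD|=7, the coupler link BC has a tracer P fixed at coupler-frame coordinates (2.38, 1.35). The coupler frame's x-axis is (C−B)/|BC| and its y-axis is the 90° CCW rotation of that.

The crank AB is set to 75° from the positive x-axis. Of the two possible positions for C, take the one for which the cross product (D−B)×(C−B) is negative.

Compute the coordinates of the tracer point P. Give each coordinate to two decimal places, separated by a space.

A=(0,0), D=(6.00,0)
B = A + 1.00·(cos75°, sin75°) = (0.2588, 0.9659)
|BD| = 5.8219
circle(B,7.00) ∩ circle(D,7.00): a=2.9109, h=6.3660
  candidates: C₊=(4.1856,6.7608) cross=37.062; C₋=(2.0732,-5.7948) cross=-37.062
  mode - wants cross < 0 → take C=(2.0732,-5.7948) (cross=-37.062)
ex = (C−B)/|BC| = (0.2592,-0.9658); ey = (0.9658,0.2592)
P = B + 2.38·ex + 1.35·ey = (2.1796,-0.9828)

2.18 -0.98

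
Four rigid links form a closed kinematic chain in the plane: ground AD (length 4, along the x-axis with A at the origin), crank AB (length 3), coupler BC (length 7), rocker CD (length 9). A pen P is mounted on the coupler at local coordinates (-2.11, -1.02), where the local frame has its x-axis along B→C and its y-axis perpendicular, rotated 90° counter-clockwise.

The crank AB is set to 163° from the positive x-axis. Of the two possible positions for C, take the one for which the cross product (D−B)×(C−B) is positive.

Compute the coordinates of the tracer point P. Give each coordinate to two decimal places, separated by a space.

-2.50 -1.44

A=(0,0), D=(4.00,0)
B = A + 3.00·(cos163°, sin163°) = (-2.8689, 0.8771)
|BD| = 6.9247
circle(B,7.00) ∩ circle(D,9.00): a=1.1518, h=6.9046
  candidates: C₊=(-0.8519,7.5802) cross=47.812; C₋=(-2.6010,-6.1178) cross=-47.812
  mode + wants cross > 0 → take C=(-0.8519,7.5802) (cross=47.812)
ex = (C−B)/|BC| = (0.2882,0.9576); ey = (-0.9576,0.2882)
P = B + -2.11·ex + -1.02·ey = (-2.5002,-1.4373)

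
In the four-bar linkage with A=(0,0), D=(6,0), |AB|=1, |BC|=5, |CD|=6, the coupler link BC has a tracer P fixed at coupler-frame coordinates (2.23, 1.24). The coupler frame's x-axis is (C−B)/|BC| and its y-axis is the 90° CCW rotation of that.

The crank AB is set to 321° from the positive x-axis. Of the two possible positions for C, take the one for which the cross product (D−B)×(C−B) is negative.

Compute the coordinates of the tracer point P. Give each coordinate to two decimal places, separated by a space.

A=(0,0), D=(6.00,0)
B = A + 1.00·(cos321°, sin321°) = (0.7771, -0.6293)
|BD| = 5.2606
circle(B,5.00) ∩ circle(D,6.00): a=1.5848, h=4.7422
  candidates: C₊=(1.7833,4.2684) cross=24.947; C₋=(2.9179,-5.1479) cross=-24.947
  mode - wants cross < 0 → take C=(2.9179,-5.1479) (cross=-24.947)
ex = (C−B)/|BC| = (0.4281,-0.9037); ey = (0.9037,0.4281)
P = B + 2.23·ex + 1.24·ey = (2.8525,-2.1137)

2.85 -2.11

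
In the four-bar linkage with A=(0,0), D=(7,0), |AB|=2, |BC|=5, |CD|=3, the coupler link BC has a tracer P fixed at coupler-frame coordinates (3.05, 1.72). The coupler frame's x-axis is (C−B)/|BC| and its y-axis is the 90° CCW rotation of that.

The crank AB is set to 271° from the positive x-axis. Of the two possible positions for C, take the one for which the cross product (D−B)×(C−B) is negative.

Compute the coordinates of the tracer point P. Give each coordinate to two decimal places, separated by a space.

3.17 -0.44

A=(0,0), D=(7.00,0)
B = A + 2.00·(cos271°, sin271°) = (0.0349, -1.9997)
|BD| = 7.2465
circle(B,5.00) ∩ circle(D,3.00): a=4.7272, h=1.6289
  candidates: C₊=(4.1291,0.8705) cross=11.804; C₋=(5.0281,-2.2609) cross=-11.804
  mode - wants cross < 0 → take C=(5.0281,-2.2609) (cross=-11.804)
ex = (C−B)/|BC| = (0.9986,-0.0522); ey = (0.0522,0.9986)
P = B + 3.05·ex + 1.72·ey = (3.1706,-0.4414)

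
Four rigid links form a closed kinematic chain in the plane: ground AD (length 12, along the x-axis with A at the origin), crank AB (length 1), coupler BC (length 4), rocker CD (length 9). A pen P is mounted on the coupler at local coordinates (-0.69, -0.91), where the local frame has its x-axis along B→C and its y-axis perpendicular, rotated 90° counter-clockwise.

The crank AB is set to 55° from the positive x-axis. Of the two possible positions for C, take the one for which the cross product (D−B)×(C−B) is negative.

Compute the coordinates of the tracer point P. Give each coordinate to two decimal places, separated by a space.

A=(0,0), D=(12.00,0)
B = A + 1.00·(cos55°, sin55°) = (0.5736, 0.8192)
|BD| = 11.4557
circle(B,4.00) ∩ circle(D,9.00): a=2.8909, h=2.7646
  candidates: C₊=(3.6547,3.3699) cross=31.670; C₋=(3.2594,-2.1451) cross=-31.670
  mode - wants cross < 0 → take C=(3.2594,-2.1451) (cross=-31.670)
ex = (C−B)/|BC| = (0.6714,-0.7411); ey = (0.7411,0.6714)
P = B + -0.69·ex + -0.91·ey = (-0.5641,0.7195)

-0.56 0.72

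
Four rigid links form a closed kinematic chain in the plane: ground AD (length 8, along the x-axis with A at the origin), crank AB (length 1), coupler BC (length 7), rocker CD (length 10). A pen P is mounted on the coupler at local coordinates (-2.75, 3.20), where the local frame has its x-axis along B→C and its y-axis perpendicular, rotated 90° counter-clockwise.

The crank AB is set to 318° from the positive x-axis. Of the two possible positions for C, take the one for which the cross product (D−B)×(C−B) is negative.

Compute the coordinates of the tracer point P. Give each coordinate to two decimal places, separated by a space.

A=(0,0), D=(8.00,0)
B = A + 1.00·(cos318°, sin318°) = (0.7431, -0.6691)
|BD| = 7.2876
circle(B,7.00) ∩ circle(D,10.00): a=0.1447, h=6.9985
  candidates: C₊=(0.2447,6.3131) cross=51.003; C₋=(1.5299,-7.6248) cross=-51.003
  mode - wants cross < 0 → take C=(1.5299,-7.6248) (cross=-51.003)
ex = (C−B)/|BC| = (0.1124,-0.9937); ey = (0.9937,0.1124)
P = B + -2.75·ex + 3.20·ey = (3.6138,2.4231)

3.61 2.42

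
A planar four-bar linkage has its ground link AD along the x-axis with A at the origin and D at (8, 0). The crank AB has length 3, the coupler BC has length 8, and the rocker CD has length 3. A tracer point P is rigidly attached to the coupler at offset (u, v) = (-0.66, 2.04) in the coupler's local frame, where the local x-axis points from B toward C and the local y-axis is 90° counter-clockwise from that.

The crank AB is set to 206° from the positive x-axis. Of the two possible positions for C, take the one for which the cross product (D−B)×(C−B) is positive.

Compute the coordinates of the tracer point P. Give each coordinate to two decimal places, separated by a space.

A=(0,0), D=(8.00,0)
B = A + 3.00·(cos206°, sin206°) = (-2.6964, -1.3151)
|BD| = 10.7769
circle(B,8.00) ∩ circle(D,3.00): a=7.9402, h=0.9762
  candidates: C₊=(5.0654,0.6228) cross=10.521; C₋=(5.3036,-1.3151) cross=-10.521
  mode + wants cross > 0 → take C=(5.0654,0.6228) (cross=10.521)
ex = (C−B)/|BC| = (0.9702,0.2422); ey = (-0.2422,0.9702)
P = B + -0.66·ex + 2.04·ey = (-3.8309,0.5043)

-3.83 0.50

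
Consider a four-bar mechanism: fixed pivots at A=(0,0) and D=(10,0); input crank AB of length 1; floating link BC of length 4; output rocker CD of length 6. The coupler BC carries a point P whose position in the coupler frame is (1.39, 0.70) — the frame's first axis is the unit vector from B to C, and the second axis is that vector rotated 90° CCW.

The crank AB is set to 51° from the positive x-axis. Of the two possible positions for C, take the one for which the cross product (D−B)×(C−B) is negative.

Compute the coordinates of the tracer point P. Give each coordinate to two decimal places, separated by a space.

A=(0,0), D=(10.00,0)
B = A + 1.00·(cos51°, sin51°) = (0.6293, 0.7771)
|BD| = 9.4029
circle(B,4.00) ∩ circle(D,6.00): a=3.6379, h=1.6630
  candidates: C₊=(4.3922,2.1338) cross=15.637; C₋=(4.1173,-1.1808) cross=-15.637
  mode - wants cross < 0 → take C=(4.1173,-1.1808) (cross=-15.637)
ex = (C−B)/|BC| = (0.8720,-0.4895); ey = (0.4895,0.8720)
P = B + 1.39·ex + 0.70·ey = (2.1841,0.7072)

2.18 0.71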